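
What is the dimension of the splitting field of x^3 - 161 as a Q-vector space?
[K:Q] = 6

x^3 - 161 has one real root r = 161^(1/3) and two complex roots r*zeta_3, r*zeta_3^2 where zeta_3 = e^(2*pi*i/3). The splitting field is Q(r, zeta_3). [Q(r):Q] = 3 and [Q(zeta_3):Q] = 2 with gcd = 1, so [Q(r, zeta_3):Q] = 3 * 2 = 6.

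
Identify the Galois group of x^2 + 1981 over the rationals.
Gal(K/Q) = Z/2Z (cyclic of order 2)

x^2 + 1981 is irreducible over Q since -1981 is not a rational square. The splitting field Q(sqrt(-1981)) has degree 2 over Q, and its unique nontrivial automorphism is sqrt(-1981) ↦ -sqrt(-1981). Hence Gal(Q(sqrt(-1981))/Q) = Z/2Z.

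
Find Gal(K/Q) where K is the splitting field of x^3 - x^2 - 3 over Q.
Gal(K/Q) = S_3 (symmetric group of order 6)

Compute the discriminant of x^3 + (-1)*x^2 + (0)*x + (-3): Δ = -255. Since Δ is not a rational square, the Galois group is not contained in A_3; it must be the full S_3 (irreducibility of the cubic rules out anything smaller).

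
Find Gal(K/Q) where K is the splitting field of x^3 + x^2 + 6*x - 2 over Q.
Gal(K/Q) = S_3 (symmetric group of order 6)

Compute the discriminant of x^3 + (1)*x^2 + (6)*x + (-2): Δ = -1144. Since Δ is not a rational square, the Galois group is not contained in A_3; it must be the full S_3 (irreducibility of the cubic rules out anything smaller).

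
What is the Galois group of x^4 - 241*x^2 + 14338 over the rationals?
Gal(K/Q) = V_4 (Klein four-group, Z/2Z × Z/2Z)

f factors as (x^2 - 134)(x^2 - 107), so the splitting field is K = Q(sqrt(134), sqrt(107)). The elements 134, 107, 14338 are all non-squares in Q, so sqrt(134) and sqrt(107) generate independent quadratic extensions. Thus [K:Q] = 4 and Gal(K/Q) is generated by the two order-2 automorphisms sqrt(134) ↦ -sqrt(134) and sqrt(107) ↦ -sqrt(107), giving V_4.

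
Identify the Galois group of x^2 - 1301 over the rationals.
Gal(K/Q) = Z/2Z (cyclic of order 2)

x^2 - 1301 is irreducible over Q since 1301 is not a rational square. The splitting field Q(sqrt(1301)) has degree 2 over Q, and its unique nontrivial automorphism is sqrt(1301) ↦ -sqrt(1301). Hence Gal(Q(sqrt(1301))/Q) = Z/2Z.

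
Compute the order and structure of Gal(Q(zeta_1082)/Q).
|Gal(Q(zeta_1082)/Q)| = phi(1082) = 540; group ≅ (Z/1082Z)^* ≅ Z/540Z

The n-th cyclotomic polynomial Φ_1082(x) is the minimal polynomial of zeta_1082 over Q and has degree phi(1082) = 540. So Q(zeta_1082) is a degree-540 Galois extension with Galois group (Z/1082Z)^*. By CRT, (Z/1082Z)^* ≅ (Z/2Z)^* × (Z/541Z)^*. Each prime-power unit group is (Z/2Z)^* ≅ trivial group (order 1); (Z/541Z)^* ≅ Z/540Z. Hence Gal(Q(zeta_1082)/Q) ≅ Z/540Z.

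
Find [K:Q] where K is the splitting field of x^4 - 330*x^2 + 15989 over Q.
[K:Q] = 4

f factors as (x^2 - 271)(x^2 - 59); the splitting field is K = Q(sqrt(271), sqrt(59)). Since 271, 59, and 15989 are all non-squares in Q, the three subfields Q(sqrt(271)), Q(sqrt(59)), Q(sqrt(15989)) are distinct degree-2 extensions, so [K:Q] = 4 (Klein four Galois group).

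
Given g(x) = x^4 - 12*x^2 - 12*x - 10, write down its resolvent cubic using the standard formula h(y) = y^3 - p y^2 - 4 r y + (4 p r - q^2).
h(y) = y^3 + 12*y^2 + 40*y + 336

Identify coefficients: p = -12, q = -12, r = -10.
Plug into h(y) = y^3 - p y^2 - 4 r y + (4 p r - q^2):
  h(y) = y^3 - (-12) y^2 - 4*(-10) y + (4*(-12)*(-10) - (-12)^2)
       = y^3 + (12) y^2 + (40) y + (336).
Simplifying: h(y) = y^3 + 12*y^2 + 40*y + 336.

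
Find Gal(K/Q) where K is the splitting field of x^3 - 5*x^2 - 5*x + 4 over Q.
Gal(K/Q) = S_3 (symmetric group of order 6)

Compute the discriminant of x^3 + (-5)*x^2 + (-5)*x + (4): Δ = 4493. Since Δ is not a rational square, the Galois group is not contained in A_3; it must be the full S_3 (irreducibility of the cubic rules out anything smaller).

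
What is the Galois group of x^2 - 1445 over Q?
Gal(K/Q) = Z/2Z (cyclic of order 2)

x^2 - 1445 is irreducible over Q since 1445 is not a rational square. The splitting field Q(sqrt(1445)) has degree 2 over Q, and its unique nontrivial automorphism is sqrt(1445) ↦ -sqrt(1445). Hence Gal(Q(sqrt(1445))/Q) = Z/2Z.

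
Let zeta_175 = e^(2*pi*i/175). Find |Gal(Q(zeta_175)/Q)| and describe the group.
|Gal(Q(zeta_175)/Q)| = phi(175) = 120; group ≅ (Z/175Z)^* ≅ Z/6Z × Z/20Z

The n-th cyclotomic polynomial Φ_175(x) is the minimal polynomial of zeta_175 over Q and has degree phi(175) = 120. So Q(zeta_175) is a degree-120 Galois extension with Galois group (Z/175Z)^*. By CRT, (Z/175Z)^* ≅ (Z/25Z)^* × (Z/7Z)^*. Each prime-power unit group is (Z/25Z)^* ≅ Z/20Z; (Z/7Z)^* ≅ Z/6Z. Hence Gal(Q(zeta_175)/Q) ≅ Z/6Z × Z/20Z.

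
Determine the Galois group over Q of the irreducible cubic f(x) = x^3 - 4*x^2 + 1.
Gal(K/Q) = S_3 (symmetric group of order 6)

Compute the discriminant of x^3 + (-4)*x^2 + (0)*x + (1): Δ = 229. Since Δ is not a rational square, the Galois group is not contained in A_3; it must be the full S_3 (irreducibility of the cubic rules out anything smaller).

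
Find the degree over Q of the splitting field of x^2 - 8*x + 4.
[K:Q] = 2

The discriminant of x^2 + (-8)*x + (4) is b^2 - 4c = 64 - (16) = 48. Since 48 is not a perfect square in Q, the polynomial is irreducible over Q. Its two roots generate a degree-2 extension, so [K:Q] = 2.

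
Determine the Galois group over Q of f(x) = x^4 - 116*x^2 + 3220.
Gal(K/Q) = V_4 (Klein four-group, Z/2Z × Z/2Z)

f factors as (x^2 - 70)(x^2 - 46), so the splitting field is K = Q(sqrt(70), sqrt(46)). The elements 70, 46, 3220 are all non-squares in Q, so sqrt(70) and sqrt(46) generate independent quadratic extensions. Thus [K:Q] = 4 and Gal(K/Q) is generated by the two order-2 automorphisms sqrt(70) ↦ -sqrt(70) and sqrt(46) ↦ -sqrt(46), giving V_4.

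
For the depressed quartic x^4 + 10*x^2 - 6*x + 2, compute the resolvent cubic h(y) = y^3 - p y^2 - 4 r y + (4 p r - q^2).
h(y) = y^3 - 10*y^2 - 8*y + 44

Identify coefficients: p = 10, q = -6, r = 2.
Plug into h(y) = y^3 - p y^2 - 4 r y + (4 p r - q^2):
  h(y) = y^3 - (10) y^2 - 4*(2) y + (4*(10)*(2) - (-6)^2)
       = y^3 + (-10) y^2 + (-8) y + (44).
Simplifying: h(y) = y^3 - 10*y^2 - 8*y + 44.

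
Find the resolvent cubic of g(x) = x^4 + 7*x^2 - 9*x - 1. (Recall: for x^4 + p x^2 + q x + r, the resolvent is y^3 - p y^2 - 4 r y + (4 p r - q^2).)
h(y) = y^3 - 7*y^2 + 4*y - 109

Identify coefficients: p = 7, q = -9, r = -1.
Plug into h(y) = y^3 - p y^2 - 4 r y + (4 p r - q^2):
  h(y) = y^3 - (7) y^2 - 4*(-1) y + (4*(7)*(-1) - (-9)^2)
       = y^3 + (-7) y^2 + (4) y + (-109).
Simplifying: h(y) = y^3 - 7*y^2 + 4*y - 109.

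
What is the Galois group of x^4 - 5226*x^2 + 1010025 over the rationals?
Gal(K/Q) = Z/2Z (cyclic of order 2)

f factors as (x^2 - 201)(x^2 - 5025), so the splitting field is K = Q(sqrt(201), sqrt(5025)). The squarefree part of 201 is 201 and the squarefree part of 5025 is also 201, so sqrt(201) and sqrt(5025) are both rational multiples of sqrt(201). Hence Q(sqrt(201)) = Q(sqrt(5025)) = Q(sqrt(201)), and the splitting field collapses to a single degree-2 extension with Galois group Z/2Z.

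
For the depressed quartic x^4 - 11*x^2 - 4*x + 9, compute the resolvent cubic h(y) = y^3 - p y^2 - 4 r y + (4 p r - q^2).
h(y) = y^3 + 11*y^2 - 36*y - 412

Identify coefficients: p = -11, q = -4, r = 9.
Plug into h(y) = y^3 - p y^2 - 4 r y + (4 p r - q^2):
  h(y) = y^3 - (-11) y^2 - 4*(9) y + (4*(-11)*(9) - (-4)^2)
       = y^3 + (11) y^2 + (-36) y + (-412).
Simplifying: h(y) = y^3 + 11*y^2 - 36*y - 412.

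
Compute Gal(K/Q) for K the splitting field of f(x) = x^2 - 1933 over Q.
Gal(K/Q) = Z/2Z (cyclic of order 2)

x^2 - 1933 is irreducible over Q since 1933 is not a rational square. The splitting field Q(sqrt(1933)) has degree 2 over Q, and its unique nontrivial automorphism is sqrt(1933) ↦ -sqrt(1933). Hence Gal(Q(sqrt(1933))/Q) = Z/2Z.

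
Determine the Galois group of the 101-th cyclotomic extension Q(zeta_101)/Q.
|Gal(Q(zeta_101)/Q)| = phi(101) = 100; group ≅ (Z/101Z)^* ≅ Z/100Z

The n-th cyclotomic polynomial Φ_101(x) is the minimal polynomial of zeta_101 over Q and has degree phi(101) = 100. So Q(zeta_101) is a degree-100 Galois extension with Galois group (Z/101Z)^*. (Z/101Z)^* is cyclic since 101 is an odd prime power (or 4). Hence Gal(Q(zeta_101)/Q) ≅ Z/100Z.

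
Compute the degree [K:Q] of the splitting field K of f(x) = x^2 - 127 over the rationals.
[K:Q] = 2

The polynomial x^2 - 127 is irreducible over Q since 127 is not a perfect square. Its splitting field is Q(sqrt(127)), which has degree 2 over Q.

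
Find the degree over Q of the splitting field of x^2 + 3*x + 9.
[K:Q] = 2

The discriminant of x^2 + (3)*x + (9) is b^2 - 4c = 9 - (36) = -27. Since -27 is not a perfect square in Q, the polynomial is irreducible over Q. Its two roots generate a degree-2 extension, so [K:Q] = 2.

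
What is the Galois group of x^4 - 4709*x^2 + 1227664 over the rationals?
Gal(K/Q) = Z/2Z (cyclic of order 2)

f factors as (x^2 - 277)(x^2 - 4432), so the splitting field is K = Q(sqrt(277), sqrt(4432)). The squarefree part of 277 is 277 and the squarefree part of 4432 is also 277, so sqrt(277) and sqrt(4432) are both rational multiples of sqrt(277). Hence Q(sqrt(277)) = Q(sqrt(4432)) = Q(sqrt(277)), and the splitting field collapses to a single degree-2 extension with Galois group Z/2Z.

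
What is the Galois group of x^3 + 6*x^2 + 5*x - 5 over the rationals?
Gal(K/Q) = S_3 (symmetric group of order 6)

Compute the discriminant of x^3 + (6)*x^2 + (5)*x + (-5): Δ = 1345. Since Δ is not a rational square, the Galois group is not contained in A_3; it must be the full S_3 (irreducibility of the cubic rules out anything smaller).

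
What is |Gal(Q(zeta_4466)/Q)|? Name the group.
|Gal(Q(zeta_4466)/Q)| = phi(4466) = 1680; group ≅ (Z/4466Z)^* ≅ Z/6Z × Z/10Z × Z/28Z

The n-th cyclotomic polynomial Φ_4466(x) is the minimal polynomial of zeta_4466 over Q and has degree phi(4466) = 1680. So Q(zeta_4466) is a degree-1680 Galois extension with Galois group (Z/4466Z)^*. By CRT, (Z/4466Z)^* ≅ (Z/2Z)^* × (Z/7Z)^* × (Z/11Z)^* × (Z/29Z)^*. Each prime-power unit group is (Z/2Z)^* ≅ trivial group (order 1); (Z/7Z)^* ≅ Z/6Z; (Z/11Z)^* ≅ Z/10Z; (Z/29Z)^* ≅ Z/28Z. Hence Gal(Q(zeta_4466)/Q) ≅ Z/6Z × Z/10Z × Z/28Z.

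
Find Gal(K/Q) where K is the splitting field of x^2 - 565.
Gal(K/Q) = Z/2Z (cyclic of order 2)

x^2 - 565 is irreducible over Q since 565 is not a rational square. The splitting field Q(sqrt(565)) has degree 2 over Q, and its unique nontrivial automorphism is sqrt(565) ↦ -sqrt(565). Hence Gal(Q(sqrt(565))/Q) = Z/2Z.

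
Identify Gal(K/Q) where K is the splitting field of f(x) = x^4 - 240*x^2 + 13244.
Gal(K/Q) = V_4 (Klein four-group, Z/2Z × Z/2Z)

f factors as (x^2 - 86)(x^2 - 154), so the splitting field is K = Q(sqrt(86), sqrt(154)). The elements 86, 154, 13244 are all non-squares in Q, so sqrt(86) and sqrt(154) generate independent quadratic extensions. Thus [K:Q] = 4 and Gal(K/Q) is generated by the two order-2 automorphisms sqrt(86) ↦ -sqrt(86) and sqrt(154) ↦ -sqrt(154), giving V_4.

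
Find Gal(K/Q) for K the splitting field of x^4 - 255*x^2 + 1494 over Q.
Gal(K/Q) = V_4 (Klein four-group, Z/2Z × Z/2Z)

f factors as (x^2 - 249)(x^2 - 6), so the splitting field is K = Q(sqrt(249), sqrt(6)). The elements 249, 6, 1494 are all non-squares in Q, so sqrt(249) and sqrt(6) generate independent quadratic extensions. Thus [K:Q] = 4 and Gal(K/Q) is generated by the two order-2 automorphisms sqrt(249) ↦ -sqrt(249) and sqrt(6) ↦ -sqrt(6), giving V_4.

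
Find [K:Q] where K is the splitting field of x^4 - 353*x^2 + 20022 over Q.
[K:Q] = 4

f factors as (x^2 - 71)(x^2 - 282); the splitting field is K = Q(sqrt(71), sqrt(282)). Since 71, 282, and 20022 are all non-squares in Q, the three subfields Q(sqrt(71)), Q(sqrt(282)), Q(sqrt(20022)) are distinct degree-2 extensions, so [K:Q] = 4 (Klein four Galois group).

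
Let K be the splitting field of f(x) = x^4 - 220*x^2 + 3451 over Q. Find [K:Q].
[K:Q] = 4

f factors as (x^2 - 203)(x^2 - 17); the splitting field is K = Q(sqrt(203), sqrt(17)). Since 203, 17, and 3451 are all non-squares in Q, the three subfields Q(sqrt(203)), Q(sqrt(17)), Q(sqrt(3451)) are distinct degree-2 extensions, so [K:Q] = 4 (Klein four Galois group).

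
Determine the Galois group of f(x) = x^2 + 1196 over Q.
Gal(K/Q) = Z/2Z (cyclic of order 2)

x^2 + 1196 is irreducible over Q since -1196 is not a rational square. The splitting field Q(sqrt(-1196)) has degree 2 over Q, and its unique nontrivial automorphism is sqrt(-1196) ↦ -sqrt(-1196). Hence Gal(Q(sqrt(-1196))/Q) = Z/2Z.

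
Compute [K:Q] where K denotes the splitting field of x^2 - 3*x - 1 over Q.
[K:Q] = 2

The discriminant of x^2 + (-3)*x + (-1) is b^2 - 4c = 9 - (-4) = 13. Since 13 is not a perfect square in Q, the polynomial is irreducible over Q. Its two roots generate a degree-2 extension, so [K:Q] = 2.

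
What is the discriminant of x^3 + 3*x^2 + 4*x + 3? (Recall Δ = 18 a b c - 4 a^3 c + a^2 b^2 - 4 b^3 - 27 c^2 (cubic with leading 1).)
Δ = -31

For x^3 + a x^2 + b x + c the discriminant is Δ = 18 a b c - 4 a^3 c + a^2 b^2 - 4 b^3 - 27 c^2.
Plug a = 3, b = 4, c = 3:
  18*(3)*(4)*(3) - 4*(3)^3*(3) + (3)^2*(4)^2 - 4*(4)^3 - 27*(3)^2
  = 648 + (-324) + 144 + (-256) + (-243)
  = -31.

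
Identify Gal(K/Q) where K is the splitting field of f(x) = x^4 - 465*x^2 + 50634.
Gal(K/Q) = V_4 (Klein four-group, Z/2Z × Z/2Z)

f factors as (x^2 - 174)(x^2 - 291), so the splitting field is K = Q(sqrt(174), sqrt(291)). The elements 174, 291, 50634 are all non-squares in Q, so sqrt(174) and sqrt(291) generate independent quadratic extensions. Thus [K:Q] = 4 and Gal(K/Q) is generated by the two order-2 automorphisms sqrt(174) ↦ -sqrt(174) and sqrt(291) ↦ -sqrt(291), giving V_4.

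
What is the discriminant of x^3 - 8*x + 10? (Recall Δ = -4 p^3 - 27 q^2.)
Δ = -652

For a depressed cubic x^3 + p x + q the discriminant is Δ = -4 p^3 - 27 q^2 = -4*(-8)^3 - 27*(10)^2 = 2048 - 2700 = -652.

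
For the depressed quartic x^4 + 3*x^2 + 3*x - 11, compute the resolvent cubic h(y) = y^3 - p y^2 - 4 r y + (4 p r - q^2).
h(y) = y^3 - 3*y^2 + 44*y - 141

Identify coefficients: p = 3, q = 3, r = -11.
Plug into h(y) = y^3 - p y^2 - 4 r y + (4 p r - q^2):
  h(y) = y^3 - (3) y^2 - 4*(-11) y + (4*(3)*(-11) - (3)^2)
       = y^3 + (-3) y^2 + (44) y + (-141).
Simplifying: h(y) = y^3 - 3*y^2 + 44*y - 141.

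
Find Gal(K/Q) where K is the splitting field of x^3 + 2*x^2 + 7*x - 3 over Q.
Gal(K/Q) = S_3 (symmetric group of order 6)

Compute the discriminant of x^3 + (2)*x^2 + (7)*x + (-3): Δ = -2079. Since Δ is not a rational square, the Galois group is not contained in A_3; it must be the full S_3 (irreducibility of the cubic rules out anything smaller).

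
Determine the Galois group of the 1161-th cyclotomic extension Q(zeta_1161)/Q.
|Gal(Q(zeta_1161)/Q)| = phi(1161) = 756; group ≅ (Z/1161Z)^* ≅ Z/18Z × Z/42Z

The n-th cyclotomic polynomial Φ_1161(x) is the minimal polynomial of zeta_1161 over Q and has degree phi(1161) = 756. So Q(zeta_1161) is a degree-756 Galois extension with Galois group (Z/1161Z)^*. By CRT, (Z/1161Z)^* ≅ (Z/27Z)^* × (Z/43Z)^*. Each prime-power unit group is (Z/27Z)^* ≅ Z/18Z; (Z/43Z)^* ≅ Z/42Z. Hence Gal(Q(zeta_1161)/Q) ≅ Z/18Z × Z/42Z.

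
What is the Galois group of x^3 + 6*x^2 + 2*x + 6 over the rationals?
Gal(K/Q) = S_3 (symmetric group of order 6)

Compute the discriminant of x^3 + (6)*x^2 + (2)*x + (6): Δ = -4748. Since Δ is not a rational square, the Galois group is not contained in A_3; it must be the full S_3 (irreducibility of the cubic rules out anything smaller).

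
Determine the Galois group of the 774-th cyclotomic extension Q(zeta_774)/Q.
|Gal(Q(zeta_774)/Q)| = phi(774) = 252; group ≅ (Z/774Z)^* ≅ Z/6Z × Z/42Z

The n-th cyclotomic polynomial Φ_774(x) is the minimal polynomial of zeta_774 over Q and has degree phi(774) = 252. So Q(zeta_774) is a degree-252 Galois extension with Galois group (Z/774Z)^*. By CRT, (Z/774Z)^* ≅ (Z/2Z)^* × (Z/9Z)^* × (Z/43Z)^*. Each prime-power unit group is (Z/2Z)^* ≅ trivial group (order 1); (Z/9Z)^* ≅ Z/6Z; (Z/43Z)^* ≅ Z/42Z. Hence Gal(Q(zeta_774)/Q) ≅ Z/6Z × Z/42Z.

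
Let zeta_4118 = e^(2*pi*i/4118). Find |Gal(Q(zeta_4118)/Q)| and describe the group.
|Gal(Q(zeta_4118)/Q)| = phi(4118) = 1960; group ≅ (Z/4118Z)^* ≅ Z/28Z × Z/70Z

The n-th cyclotomic polynomial Φ_4118(x) is the minimal polynomial of zeta_4118 over Q and has degree phi(4118) = 1960. So Q(zeta_4118) is a degree-1960 Galois extension with Galois group (Z/4118Z)^*. By CRT, (Z/4118Z)^* ≅ (Z/2Z)^* × (Z/29Z)^* × (Z/71Z)^*. Each prime-power unit group is (Z/2Z)^* ≅ trivial group (order 1); (Z/29Z)^* ≅ Z/28Z; (Z/71Z)^* ≅ Z/70Z. Hence Gal(Q(zeta_4118)/Q) ≅ Z/28Z × Z/70Z.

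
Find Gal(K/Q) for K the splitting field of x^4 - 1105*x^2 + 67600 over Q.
Gal(K/Q) = Z/2Z (cyclic of order 2)

f factors as (x^2 - 65)(x^2 - 1040), so the splitting field is K = Q(sqrt(65), sqrt(1040)). The squarefree part of 65 is 65 and the squarefree part of 1040 is also 65, so sqrt(65) and sqrt(1040) are both rational multiples of sqrt(65). Hence Q(sqrt(65)) = Q(sqrt(1040)) = Q(sqrt(65)), and the splitting field collapses to a single degree-2 extension with Galois group Z/2Z.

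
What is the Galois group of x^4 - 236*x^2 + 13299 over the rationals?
Gal(K/Q) = V_4 (Klein four-group, Z/2Z × Z/2Z)

f factors as (x^2 - 93)(x^2 - 143), so the splitting field is K = Q(sqrt(93), sqrt(143)). The elements 93, 143, 13299 are all non-squares in Q, so sqrt(93) and sqrt(143) generate independent quadratic extensions. Thus [K:Q] = 4 and Gal(K/Q) is generated by the two order-2 automorphisms sqrt(93) ↦ -sqrt(93) and sqrt(143) ↦ -sqrt(143), giving V_4.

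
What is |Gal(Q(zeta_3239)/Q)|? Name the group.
|Gal(Q(zeta_3239)/Q)| = phi(3239) = 3120; group ≅ (Z/3239Z)^* ≅ Z/40Z × Z/78Z

The n-th cyclotomic polynomial Φ_3239(x) is the minimal polynomial of zeta_3239 over Q and has degree phi(3239) = 3120. So Q(zeta_3239) is a degree-3120 Galois extension with Galois group (Z/3239Z)^*. By CRT, (Z/3239Z)^* ≅ (Z/41Z)^* × (Z/79Z)^*. Each prime-power unit group is (Z/41Z)^* ≅ Z/40Z; (Z/79Z)^* ≅ Z/78Z. Hence Gal(Q(zeta_3239)/Q) ≅ Z/40Z × Z/78Z.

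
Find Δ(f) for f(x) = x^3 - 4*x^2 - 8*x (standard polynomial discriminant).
Δ = 3072

For x^3 + a x^2 + b x + c the discriminant is Δ = 18 a b c - 4 a^3 c + a^2 b^2 - 4 b^3 - 27 c^2.
Plug a = -4, b = -8, c = 0:
  18*(-4)*(-8)*(0) - 4*(-4)^3*(0) + (-4)^2*(-8)^2 - 4*(-8)^3 - 27*(0)^2
  = 0 + (0) + 1024 + (2048) + (0)
  = 3072.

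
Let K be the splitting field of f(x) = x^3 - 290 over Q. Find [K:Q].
[K:Q] = 6

x^3 - 290 has one real root r = 290^(1/3) and two complex roots r*zeta_3, r*zeta_3^2 where zeta_3 = e^(2*pi*i/3). The splitting field is Q(r, zeta_3). [Q(r):Q] = 3 and [Q(zeta_3):Q] = 2 with gcd = 1, so [Q(r, zeta_3):Q] = 3 * 2 = 6.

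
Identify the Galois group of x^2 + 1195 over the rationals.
Gal(K/Q) = Z/2Z (cyclic of order 2)

x^2 + 1195 is irreducible over Q since -1195 is not a rational square. The splitting field Q(sqrt(-1195)) has degree 2 over Q, and its unique nontrivial automorphism is sqrt(-1195) ↦ -sqrt(-1195). Hence Gal(Q(sqrt(-1195))/Q) = Z/2Z.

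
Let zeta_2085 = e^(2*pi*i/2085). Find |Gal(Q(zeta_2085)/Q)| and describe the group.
|Gal(Q(zeta_2085)/Q)| = phi(2085) = 1104; group ≅ (Z/2085Z)^* ≅ Z/2Z × Z/4Z × Z/138Z

The n-th cyclotomic polynomial Φ_2085(x) is the minimal polynomial of zeta_2085 over Q and has degree phi(2085) = 1104. So Q(zeta_2085) is a degree-1104 Galois extension with Galois group (Z/2085Z)^*. By CRT, (Z/2085Z)^* ≅ (Z/3Z)^* × (Z/5Z)^* × (Z/139Z)^*. Each prime-power unit group is (Z/3Z)^* ≅ Z/2Z; (Z/5Z)^* ≅ Z/4Z; (Z/139Z)^* ≅ Z/138Z. Hence Gal(Q(zeta_2085)/Q) ≅ Z/2Z × Z/4Z × Z/138Z.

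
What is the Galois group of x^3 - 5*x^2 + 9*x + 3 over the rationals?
Gal(K/Q) = S_3 (symmetric group of order 6)

Compute the discriminant of x^3 + (-5)*x^2 + (9)*x + (3): Δ = -2064. Since Δ is not a rational square, the Galois group is not contained in A_3; it must be the full S_3 (irreducibility of the cubic rules out anything smaller).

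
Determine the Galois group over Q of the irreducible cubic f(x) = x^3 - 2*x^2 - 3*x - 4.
Gal(K/Q) = S_3 (symmetric group of order 6)

Compute the discriminant of x^3 + (-2)*x^2 + (-3)*x + (-4): Δ = -848. Since Δ is not a rational square, the Galois group is not contained in A_3; it must be the full S_3 (irreducibility of the cubic rules out anything smaller).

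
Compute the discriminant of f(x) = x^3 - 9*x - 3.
Δ = 2673

For a depressed cubic x^3 + p x + q the discriminant is Δ = -4 p^3 - 27 q^2 = -4*(-9)^3 - 27*(-3)^2 = 2916 - 243 = 2673.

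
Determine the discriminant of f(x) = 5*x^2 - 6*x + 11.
Δ = -184

For a quadratic a x^2 + b x + c the discriminant is Δ = b^2 - 4ac = (-6)^2 - 4*(5)*(11) = 36 - (220) = -184.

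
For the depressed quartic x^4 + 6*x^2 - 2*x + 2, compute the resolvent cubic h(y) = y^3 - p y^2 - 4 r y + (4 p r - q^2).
h(y) = y^3 - 6*y^2 - 8*y + 44

Identify coefficients: p = 6, q = -2, r = 2.
Plug into h(y) = y^3 - p y^2 - 4 r y + (4 p r - q^2):
  h(y) = y^3 - (6) y^2 - 4*(2) y + (4*(6)*(2) - (-2)^2)
       = y^3 + (-6) y^2 + (-8) y + (44).
Simplifying: h(y) = y^3 - 6*y^2 - 8*y + 44.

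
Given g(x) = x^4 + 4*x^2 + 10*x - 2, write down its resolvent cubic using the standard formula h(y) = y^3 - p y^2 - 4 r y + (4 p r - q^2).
h(y) = y^3 - 4*y^2 + 8*y - 132

Identify coefficients: p = 4, q = 10, r = -2.
Plug into h(y) = y^3 - p y^2 - 4 r y + (4 p r - q^2):
  h(y) = y^3 - (4) y^2 - 4*(-2) y + (4*(4)*(-2) - (10)^2)
       = y^3 + (-4) y^2 + (8) y + (-132).
Simplifying: h(y) = y^3 - 4*y^2 + 8*y - 132.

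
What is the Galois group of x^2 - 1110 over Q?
Gal(K/Q) = Z/2Z (cyclic of order 2)

x^2 - 1110 is irreducible over Q since 1110 is not a rational square. The splitting field Q(sqrt(1110)) has degree 2 over Q, and its unique nontrivial automorphism is sqrt(1110) ↦ -sqrt(1110). Hence Gal(Q(sqrt(1110))/Q) = Z/2Z.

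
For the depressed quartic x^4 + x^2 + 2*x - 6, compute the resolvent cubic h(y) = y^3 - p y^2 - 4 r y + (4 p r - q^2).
h(y) = y^3 - y^2 + 24*y - 28

Identify coefficients: p = 1, q = 2, r = -6.
Plug into h(y) = y^3 - p y^2 - 4 r y + (4 p r - q^2):
  h(y) = y^3 - (1) y^2 - 4*(-6) y + (4*(1)*(-6) - (2)^2)
       = y^3 + (-1) y^2 + (24) y + (-28).
Simplifying: h(y) = y^3 - y^2 + 24*y - 28.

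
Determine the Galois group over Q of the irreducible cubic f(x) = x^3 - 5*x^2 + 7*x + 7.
Gal(K/Q) = S_3 (symmetric group of order 6)

Compute the discriminant of x^3 + (-5)*x^2 + (7)*x + (7): Δ = -2380. Since Δ is not a rational square, the Galois group is not contained in A_3; it must be the full S_3 (irreducibility of the cubic rules out anything smaller).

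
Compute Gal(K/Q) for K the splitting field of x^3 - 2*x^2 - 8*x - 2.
Gal(K/Q) = S_3 (symmetric group of order 6)

Compute the discriminant of x^3 + (-2)*x^2 + (-8)*x + (-2): Δ = 1556. Since Δ is not a rational square, the Galois group is not contained in A_3; it must be the full S_3 (irreducibility of the cubic rules out anything smaller).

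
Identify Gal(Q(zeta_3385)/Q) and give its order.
|Gal(Q(zeta_3385)/Q)| = phi(3385) = 2704; group ≅ (Z/3385Z)^* ≅ Z/4Z × Z/676Z

The n-th cyclotomic polynomial Φ_3385(x) is the minimal polynomial of zeta_3385 over Q and has degree phi(3385) = 2704. So Q(zeta_3385) is a degree-2704 Galois extension with Galois group (Z/3385Z)^*. By CRT, (Z/3385Z)^* ≅ (Z/5Z)^* × (Z/677Z)^*. Each prime-power unit group is (Z/5Z)^* ≅ Z/4Z; (Z/677Z)^* ≅ Z/676Z. Hence Gal(Q(zeta_3385)/Q) ≅ Z/4Z × Z/676Z.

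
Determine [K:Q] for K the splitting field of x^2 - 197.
[K:Q] = 2

The polynomial x^2 - 197 is irreducible over Q since 197 is not a perfect square. Its splitting field is Q(sqrt(197)), which has degree 2 over Q.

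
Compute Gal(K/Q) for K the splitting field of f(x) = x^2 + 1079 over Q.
Gal(K/Q) = Z/2Z (cyclic of order 2)

x^2 + 1079 is irreducible over Q since -1079 is not a rational square. The splitting field Q(sqrt(-1079)) has degree 2 over Q, and its unique nontrivial automorphism is sqrt(-1079) ↦ -sqrt(-1079). Hence Gal(Q(sqrt(-1079))/Q) = Z/2Z.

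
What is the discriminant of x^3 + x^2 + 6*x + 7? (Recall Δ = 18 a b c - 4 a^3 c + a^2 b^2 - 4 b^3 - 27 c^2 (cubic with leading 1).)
Δ = -1423

For x^3 + a x^2 + b x + c the discriminant is Δ = 18 a b c - 4 a^3 c + a^2 b^2 - 4 b^3 - 27 c^2.
Plug a = 1, b = 6, c = 7:
  18*(1)*(6)*(7) - 4*(1)^3*(7) + (1)^2*(6)^2 - 4*(6)^3 - 27*(7)^2
  = 756 + (-28) + 36 + (-864) + (-1323)
  = -1423.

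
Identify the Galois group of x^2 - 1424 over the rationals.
Gal(K/Q) = Z/2Z (cyclic of order 2)

x^2 - 1424 is irreducible over Q since 1424 is not a rational square. The splitting field Q(sqrt(1424)) has degree 2 over Q, and its unique nontrivial automorphism is sqrt(1424) ↦ -sqrt(1424). Hence Gal(Q(sqrt(1424))/Q) = Z/2Z.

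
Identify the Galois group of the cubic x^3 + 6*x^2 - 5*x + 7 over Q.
Gal(K/Q) = S_3 (symmetric group of order 6)

Compute the discriminant of x^3 + (6)*x^2 + (-5)*x + (7): Δ = -9751. Since Δ is not a rational square, the Galois group is not contained in A_3; it must be the full S_3 (irreducibility of the cubic rules out anything smaller).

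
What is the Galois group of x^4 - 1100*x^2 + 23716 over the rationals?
Gal(K/Q) = Z/2Z (cyclic of order 2)

f factors as (x^2 - 22)(x^2 - 1078), so the splitting field is K = Q(sqrt(22), sqrt(1078)). The squarefree part of 22 is 22 and the squarefree part of 1078 is also 22, so sqrt(22) and sqrt(1078) are both rational multiples of sqrt(22). Hence Q(sqrt(22)) = Q(sqrt(1078)) = Q(sqrt(22)), and the splitting field collapses to a single degree-2 extension with Galois group Z/2Z.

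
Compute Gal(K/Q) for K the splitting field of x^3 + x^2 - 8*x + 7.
Gal(K/Q) = S_3 (symmetric group of order 6)

Compute the discriminant of x^3 + (1)*x^2 + (-8)*x + (7): Δ = -247. Since Δ is not a rational square, the Galois group is not contained in A_3; it must be the full S_3 (irreducibility of the cubic rules out anything smaller).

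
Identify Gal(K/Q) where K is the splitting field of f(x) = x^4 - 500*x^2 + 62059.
Gal(K/Q) = V_4 (Klein four-group, Z/2Z × Z/2Z)

f factors as (x^2 - 271)(x^2 - 229), so the splitting field is K = Q(sqrt(271), sqrt(229)). The elements 271, 229, 62059 are all non-squares in Q, so sqrt(271) and sqrt(229) generate independent quadratic extensions. Thus [K:Q] = 4 and Gal(K/Q) is generated by the two order-2 automorphisms sqrt(271) ↦ -sqrt(271) and sqrt(229) ↦ -sqrt(229), giving V_4.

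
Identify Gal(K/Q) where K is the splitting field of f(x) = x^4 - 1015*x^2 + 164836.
Gal(K/Q) = Z/2Z (cyclic of order 2)

f factors as (x^2 - 203)(x^2 - 812), so the splitting field is K = Q(sqrt(203), sqrt(812)). The squarefree part of 203 is 203 and the squarefree part of 812 is also 203, so sqrt(203) and sqrt(812) are both rational multiples of sqrt(203). Hence Q(sqrt(203)) = Q(sqrt(812)) = Q(sqrt(203)), and the splitting field collapses to a single degree-2 extension with Galois group Z/2Z.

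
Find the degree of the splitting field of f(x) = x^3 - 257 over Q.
[K:Q] = 6

x^3 - 257 has one real root r = 257^(1/3) and two complex roots r*zeta_3, r*zeta_3^2 where zeta_3 = e^(2*pi*i/3). The splitting field is Q(r, zeta_3). [Q(r):Q] = 3 and [Q(zeta_3):Q] = 2 with gcd = 1, so [Q(r, zeta_3):Q] = 3 * 2 = 6.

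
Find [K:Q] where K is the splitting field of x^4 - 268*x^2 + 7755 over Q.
[K:Q] = 4

f factors as (x^2 - 33)(x^2 - 235); the splitting field is K = Q(sqrt(33), sqrt(235)). Since 33, 235, and 7755 are all non-squares in Q, the three subfields Q(sqrt(33)), Q(sqrt(235)), Q(sqrt(7755)) are distinct degree-2 extensions, so [K:Q] = 4 (Klein four Galois group).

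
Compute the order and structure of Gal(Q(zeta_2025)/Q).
|Gal(Q(zeta_2025)/Q)| = phi(2025) = 1080; group ≅ (Z/2025Z)^* ≅ Z/20Z × Z/54Z

The n-th cyclotomic polynomial Φ_2025(x) is the minimal polynomial of zeta_2025 over Q and has degree phi(2025) = 1080. So Q(zeta_2025) is a degree-1080 Galois extension with Galois group (Z/2025Z)^*. By CRT, (Z/2025Z)^* ≅ (Z/81Z)^* × (Z/25Z)^*. Each prime-power unit group is (Z/81Z)^* ≅ Z/54Z; (Z/25Z)^* ≅ Z/20Z. Hence Gal(Q(zeta_2025)/Q) ≅ Z/20Z × Z/54Z.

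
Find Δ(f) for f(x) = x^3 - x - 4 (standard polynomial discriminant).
Δ = -428

For a depressed cubic x^3 + p x + q the discriminant is Δ = -4 p^3 - 27 q^2 = -4*(-1)^3 - 27*(-4)^2 = 4 - 432 = -428.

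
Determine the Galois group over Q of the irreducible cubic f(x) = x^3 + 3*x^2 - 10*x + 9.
Gal(K/Q) = S_3 (symmetric group of order 6)

Compute the discriminant of x^3 + (3)*x^2 + (-10)*x + (9): Δ = -3119. Since Δ is not a rational square, the Galois group is not contained in A_3; it must be the full S_3 (irreducibility of the cubic rules out anything smaller).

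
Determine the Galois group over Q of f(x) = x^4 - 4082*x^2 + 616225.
Gal(K/Q) = Z/2Z (cyclic of order 2)

f factors as (x^2 - 3925)(x^2 - 157), so the splitting field is K = Q(sqrt(3925), sqrt(157)). The squarefree part of 3925 is 157 and the squarefree part of 157 is also 157, so sqrt(3925) and sqrt(157) are both rational multiples of sqrt(157). Hence Q(sqrt(3925)) = Q(sqrt(157)) = Q(sqrt(157)), and the splitting field collapses to a single degree-2 extension with Galois group Z/2Z.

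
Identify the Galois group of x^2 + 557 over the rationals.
Gal(K/Q) = Z/2Z (cyclic of order 2)

x^2 + 557 is irreducible over Q since -557 is not a rational square. The splitting field Q(sqrt(-557)) has degree 2 over Q, and its unique nontrivial automorphism is sqrt(-557) ↦ -sqrt(-557). Hence Gal(Q(sqrt(-557))/Q) = Z/2Z.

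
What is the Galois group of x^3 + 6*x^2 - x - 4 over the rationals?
Gal(K/Q) = S_3 (symmetric group of order 6)

Compute the discriminant of x^3 + (6)*x^2 + (-1)*x + (-4): Δ = 3496. Since Δ is not a rational square, the Galois group is not contained in A_3; it must be the full S_3 (irreducibility of the cubic rules out anything smaller).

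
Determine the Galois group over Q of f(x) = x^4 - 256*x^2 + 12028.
Gal(K/Q) = V_4 (Klein four-group, Z/2Z × Z/2Z)

f factors as (x^2 - 194)(x^2 - 62), so the splitting field is K = Q(sqrt(194), sqrt(62)). The elements 194, 62, 12028 are all non-squares in Q, so sqrt(194) and sqrt(62) generate independent quadratic extensions. Thus [K:Q] = 4 and Gal(K/Q) is generated by the two order-2 automorphisms sqrt(194) ↦ -sqrt(194) and sqrt(62) ↦ -sqrt(62), giving V_4.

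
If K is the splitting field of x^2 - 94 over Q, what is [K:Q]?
[K:Q] = 2

The polynomial x^2 - 94 is irreducible over Q since 94 is not a perfect square. Its splitting field is Q(sqrt(94)), which has degree 2 over Q.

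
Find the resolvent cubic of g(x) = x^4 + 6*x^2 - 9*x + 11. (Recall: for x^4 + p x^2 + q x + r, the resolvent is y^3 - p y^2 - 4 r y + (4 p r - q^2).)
h(y) = y^3 - 6*y^2 - 44*y + 183

Identify coefficients: p = 6, q = -9, r = 11.
Plug into h(y) = y^3 - p y^2 - 4 r y + (4 p r - q^2):
  h(y) = y^3 - (6) y^2 - 4*(11) y + (4*(6)*(11) - (-9)^2)
       = y^3 + (-6) y^2 + (-44) y + (183).
Simplifying: h(y) = y^3 - 6*y^2 - 44*y + 183.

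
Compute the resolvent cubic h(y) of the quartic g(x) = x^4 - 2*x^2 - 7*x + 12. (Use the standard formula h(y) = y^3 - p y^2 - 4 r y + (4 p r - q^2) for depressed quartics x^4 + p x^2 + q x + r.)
h(y) = y^3 + 2*y^2 - 48*y - 145

Identify coefficients: p = -2, q = -7, r = 12.
Plug into h(y) = y^3 - p y^2 - 4 r y + (4 p r - q^2):
  h(y) = y^3 - (-2) y^2 - 4*(12) y + (4*(-2)*(12) - (-7)^2)
       = y^3 + (2) y^2 + (-48) y + (-145).
Simplifying: h(y) = y^3 + 2*y^2 - 48*y - 145.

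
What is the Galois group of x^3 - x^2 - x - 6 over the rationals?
Gal(K/Q) = S_3 (symmetric group of order 6)

Compute the discriminant of x^3 + (-1)*x^2 + (-1)*x + (-6): Δ = -1099. Since Δ is not a rational square, the Galois group is not contained in A_3; it must be the full S_3 (irreducibility of the cubic rules out anything smaller).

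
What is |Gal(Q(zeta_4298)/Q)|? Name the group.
|Gal(Q(zeta_4298)/Q)| = phi(4298) = 1836; group ≅ (Z/4298Z)^* ≅ Z/6Z × Z/306Z

The n-th cyclotomic polynomial Φ_4298(x) is the minimal polynomial of zeta_4298 over Q and has degree phi(4298) = 1836. So Q(zeta_4298) is a degree-1836 Galois extension with Galois group (Z/4298Z)^*. By CRT, (Z/4298Z)^* ≅ (Z/2Z)^* × (Z/7Z)^* × (Z/307Z)^*. Each prime-power unit group is (Z/2Z)^* ≅ trivial group (order 1); (Z/7Z)^* ≅ Z/6Z; (Z/307Z)^* ≅ Z/306Z. Hence Gal(Q(zeta_4298)/Q) ≅ Z/6Z × Z/306Z.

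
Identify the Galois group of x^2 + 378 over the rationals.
Gal(K/Q) = Z/2Z (cyclic of order 2)

x^2 + 378 is irreducible over Q since -378 is not a rational square. The splitting field Q(sqrt(-378)) has degree 2 over Q, and its unique nontrivial automorphism is sqrt(-378) ↦ -sqrt(-378). Hence Gal(Q(sqrt(-378))/Q) = Z/2Z.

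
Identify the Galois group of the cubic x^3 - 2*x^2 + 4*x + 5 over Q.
Gal(K/Q) = S_3 (symmetric group of order 6)

Compute the discriminant of x^3 + (-2)*x^2 + (4)*x + (5): Δ = -1427. Since Δ is not a rational square, the Galois group is not contained in A_3; it must be the full S_3 (irreducibility of the cubic rules out anything smaller).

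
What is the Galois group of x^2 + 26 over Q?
Gal(K/Q) = Z/2Z (cyclic of order 2)

x^2 + 26 is irreducible over Q since -26 is not a rational square. The splitting field Q(sqrt(-26)) has degree 2 over Q, and its unique nontrivial automorphism is sqrt(-26) ↦ -sqrt(-26). Hence Gal(Q(sqrt(-26))/Q) = Z/2Z.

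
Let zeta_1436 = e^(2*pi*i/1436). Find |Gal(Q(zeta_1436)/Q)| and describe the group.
|Gal(Q(zeta_1436)/Q)| = phi(1436) = 716; group ≅ (Z/1436Z)^* ≅ Z/2Z × Z/358Z

The n-th cyclotomic polynomial Φ_1436(x) is the minimal polynomial of zeta_1436 over Q and has degree phi(1436) = 716. So Q(zeta_1436) is a degree-716 Galois extension with Galois group (Z/1436Z)^*. By CRT, (Z/1436Z)^* ≅ (Z/4Z)^* × (Z/359Z)^*. Each prime-power unit group is (Z/4Z)^* ≅ Z/2Z; (Z/359Z)^* ≅ Z/358Z. Hence Gal(Q(zeta_1436)/Q) ≅ Z/2Z × Z/358Z.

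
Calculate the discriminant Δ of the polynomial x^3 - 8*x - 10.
Δ = -652

For a depressed cubic x^3 + p x + q the discriminant is Δ = -4 p^3 - 27 q^2 = -4*(-8)^3 - 27*(-10)^2 = 2048 - 2700 = -652.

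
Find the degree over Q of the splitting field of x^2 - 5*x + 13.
[K:Q] = 2

The discriminant of x^2 + (-5)*x + (13) is b^2 - 4c = 25 - (52) = -27. Since -27 is not a perfect square in Q, the polynomial is irreducible over Q. Its two roots generate a degree-2 extension, so [K:Q] = 2.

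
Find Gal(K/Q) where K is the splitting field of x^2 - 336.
Gal(K/Q) = Z/2Z (cyclic of order 2)

x^2 - 336 is irreducible over Q since 336 is not a rational square. The splitting field Q(sqrt(336)) has degree 2 over Q, and its unique nontrivial automorphism is sqrt(336) ↦ -sqrt(336). Hence Gal(Q(sqrt(336))/Q) = Z/2Z.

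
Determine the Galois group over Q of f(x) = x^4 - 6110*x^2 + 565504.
Gal(K/Q) = Z/2Z (cyclic of order 2)

f factors as (x^2 - 94)(x^2 - 6016), so the splitting field is K = Q(sqrt(94), sqrt(6016)). The squarefree part of 94 is 94 and the squarefree part of 6016 is also 94, so sqrt(94) and sqrt(6016) are both rational multiples of sqrt(94). Hence Q(sqrt(94)) = Q(sqrt(6016)) = Q(sqrt(94)), and the splitting field collapses to a single degree-2 extension with Galois group Z/2Z.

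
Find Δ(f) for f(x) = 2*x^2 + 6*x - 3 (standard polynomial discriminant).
Δ = 60

For a quadratic a x^2 + b x + c the discriminant is Δ = b^2 - 4ac = (6)^2 - 4*(2)*(-3) = 36 - (-24) = 60.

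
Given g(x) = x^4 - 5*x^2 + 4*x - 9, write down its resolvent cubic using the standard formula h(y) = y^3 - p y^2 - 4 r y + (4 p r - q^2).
h(y) = y^3 + 5*y^2 + 36*y + 164

Identify coefficients: p = -5, q = 4, r = -9.
Plug into h(y) = y^3 - p y^2 - 4 r y + (4 p r - q^2):
  h(y) = y^3 - (-5) y^2 - 4*(-9) y + (4*(-5)*(-9) - (4)^2)
       = y^3 + (5) y^2 + (36) y + (164).
Simplifying: h(y) = y^3 + 5*y^2 + 36*y + 164.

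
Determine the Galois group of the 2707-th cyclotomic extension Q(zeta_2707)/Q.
|Gal(Q(zeta_2707)/Q)| = phi(2707) = 2706; group ≅ (Z/2707Z)^* ≅ Z/2706Z

The n-th cyclotomic polynomial Φ_2707(x) is the minimal polynomial of zeta_2707 over Q and has degree phi(2707) = 2706. So Q(zeta_2707) is a degree-2706 Galois extension with Galois group (Z/2707Z)^*. (Z/2707Z)^* is cyclic since 2707 is an odd prime power (or 4). Hence Gal(Q(zeta_2707)/Q) ≅ Z/2706Z.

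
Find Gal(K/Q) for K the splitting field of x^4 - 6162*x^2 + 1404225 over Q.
Gal(K/Q) = Z/2Z (cyclic of order 2)

f factors as (x^2 - 237)(x^2 - 5925), so the splitting field is K = Q(sqrt(237), sqrt(5925)). The squarefree part of 237 is 237 and the squarefree part of 5925 is also 237, so sqrt(237) and sqrt(5925) are both rational multiples of sqrt(237). Hence Q(sqrt(237)) = Q(sqrt(5925)) = Q(sqrt(237)), and the splitting field collapses to a single degree-2 extension with Galois group Z/2Z.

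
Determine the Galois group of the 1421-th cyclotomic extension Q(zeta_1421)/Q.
|Gal(Q(zeta_1421)/Q)| = phi(1421) = 1176; group ≅ (Z/1421Z)^* ≅ Z/28Z × Z/42Z

The n-th cyclotomic polynomial Φ_1421(x) is the minimal polynomial of zeta_1421 over Q and has degree phi(1421) = 1176. So Q(zeta_1421) is a degree-1176 Galois extension with Galois group (Z/1421Z)^*. By CRT, (Z/1421Z)^* ≅ (Z/49Z)^* × (Z/29Z)^*. Each prime-power unit group is (Z/49Z)^* ≅ Z/42Z; (Z/29Z)^* ≅ Z/28Z. Hence Gal(Q(zeta_1421)/Q) ≅ Z/28Z × Z/42Z.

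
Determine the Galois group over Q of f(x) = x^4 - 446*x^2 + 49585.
Gal(K/Q) = V_4 (Klein four-group, Z/2Z × Z/2Z)

f factors as (x^2 - 235)(x^2 - 211), so the splitting field is K = Q(sqrt(235), sqrt(211)). The elements 235, 211, 49585 are all non-squares in Q, so sqrt(235) and sqrt(211) generate independent quadratic extensions. Thus [K:Q] = 4 and Gal(K/Q) is generated by the two order-2 automorphisms sqrt(235) ↦ -sqrt(235) and sqrt(211) ↦ -sqrt(211), giving V_4.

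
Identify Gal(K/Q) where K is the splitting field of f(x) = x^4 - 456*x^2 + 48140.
Gal(K/Q) = V_4 (Klein four-group, Z/2Z × Z/2Z)

f factors as (x^2 - 166)(x^2 - 290), so the splitting field is K = Q(sqrt(166), sqrt(290)). The elements 166, 290, 48140 are all non-squares in Q, so sqrt(166) and sqrt(290) generate independent quadratic extensions. Thus [K:Q] = 4 and Gal(K/Q) is generated by the two order-2 automorphisms sqrt(166) ↦ -sqrt(166) and sqrt(290) ↦ -sqrt(290), giving V_4.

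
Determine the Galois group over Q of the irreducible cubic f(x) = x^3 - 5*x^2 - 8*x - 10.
Gal(K/Q) = S_3 (symmetric group of order 6)

Compute the discriminant of x^3 + (-5)*x^2 + (-8)*x + (-10): Δ = -11252. Since Δ is not a rational square, the Galois group is not contained in A_3; it must be the full S_3 (irreducibility of the cubic rules out anything smaller).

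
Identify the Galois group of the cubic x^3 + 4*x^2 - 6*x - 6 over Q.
Gal(K/Q) = S_3 (symmetric group of order 6)

Compute the discriminant of x^3 + (4)*x^2 + (-6)*x + (-6): Δ = 4596. Since Δ is not a rational square, the Galois group is not contained in A_3; it must be the full S_3 (irreducibility of the cubic rules out anything smaller).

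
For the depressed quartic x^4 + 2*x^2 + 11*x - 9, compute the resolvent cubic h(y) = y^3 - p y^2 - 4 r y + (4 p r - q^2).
h(y) = y^3 - 2*y^2 + 36*y - 193

Identify coefficients: p = 2, q = 11, r = -9.
Plug into h(y) = y^3 - p y^2 - 4 r y + (4 p r - q^2):
  h(y) = y^3 - (2) y^2 - 4*(-9) y + (4*(2)*(-9) - (11)^2)
       = y^3 + (-2) y^2 + (36) y + (-193).
Simplifying: h(y) = y^3 - 2*y^2 + 36*y - 193.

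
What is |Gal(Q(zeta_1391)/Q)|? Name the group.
|Gal(Q(zeta_1391)/Q)| = phi(1391) = 1272; group ≅ (Z/1391Z)^* ≅ Z/12Z × Z/106Z

The n-th cyclotomic polynomial Φ_1391(x) is the minimal polynomial of zeta_1391 over Q and has degree phi(1391) = 1272. So Q(zeta_1391) is a degree-1272 Galois extension with Galois group (Z/1391Z)^*. By CRT, (Z/1391Z)^* ≅ (Z/13Z)^* × (Z/107Z)^*. Each prime-power unit group is (Z/13Z)^* ≅ Z/12Z; (Z/107Z)^* ≅ Z/106Z. Hence Gal(Q(zeta_1391)/Q) ≅ Z/12Z × Z/106Z.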